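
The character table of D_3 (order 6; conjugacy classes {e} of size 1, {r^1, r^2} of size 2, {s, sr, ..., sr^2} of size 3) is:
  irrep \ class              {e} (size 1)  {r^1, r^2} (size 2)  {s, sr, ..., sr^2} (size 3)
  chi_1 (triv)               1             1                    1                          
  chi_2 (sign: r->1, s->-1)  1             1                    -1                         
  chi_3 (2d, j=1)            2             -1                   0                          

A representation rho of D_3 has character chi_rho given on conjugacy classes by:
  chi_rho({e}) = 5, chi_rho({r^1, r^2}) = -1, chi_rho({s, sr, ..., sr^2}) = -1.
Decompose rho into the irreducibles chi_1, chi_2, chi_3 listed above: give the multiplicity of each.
Multiplicities: chi_1: 0, chi_2: 1, chi_3: 2.

Proof sketch: Use <chi_rho, chi> = (1/|G|) sum_C |C| * chi_rho(C) * conj(chi(C)) with |G| = 6 for each irreducible chi in the table:
  <chi_rho, chi_1> = (1/6)[1*(5)*conj(1) + 2*(-1)*conj(1) + 3*(-1)*conj(1)]
      = (1/6)[(5) + (-2) + (-3)] = 0/6 = 0
  <chi_rho, chi_2> = (1/6)[1*(5)*conj(1) + 2*(-1)*conj(1) + 3*(-1)*conj(-1)]
      = (1/6)[(5) + (-2) + (3)] = 6/6 = 1
  <chi_rho, chi_3> = (1/6)[1*(5)*conj(2) + 2*(-1)*conj(-1) + 3*(-1)*conj(0)]
      = (1/6)[(10) + (2) + (0)] = 12/6 = 2
Dimension check: dim(rho) = sum (mult * dim) = 0*1 + 1*1 + 2*2 = 5 = chi_rho(e) = 5.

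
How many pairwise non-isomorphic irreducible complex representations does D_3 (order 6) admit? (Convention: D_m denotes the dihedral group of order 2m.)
3

Why: The number of irreducible complex representations of a finite group equals its number of conjugacy classes. D_3 has 3 conjugacy classes ((n+3)/2 for n odd), so D_3 (order 6) has exactly 3 irreducible complex representations.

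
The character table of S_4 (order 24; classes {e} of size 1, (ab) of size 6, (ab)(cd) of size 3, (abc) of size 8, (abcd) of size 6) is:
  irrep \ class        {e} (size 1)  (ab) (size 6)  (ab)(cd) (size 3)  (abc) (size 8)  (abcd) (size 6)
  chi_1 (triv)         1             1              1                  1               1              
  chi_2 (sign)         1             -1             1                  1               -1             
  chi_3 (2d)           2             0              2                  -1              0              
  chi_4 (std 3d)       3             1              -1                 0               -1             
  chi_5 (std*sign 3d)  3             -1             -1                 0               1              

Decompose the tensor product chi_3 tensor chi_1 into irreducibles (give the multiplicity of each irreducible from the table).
chi_3 tensor chi_1 = chi_3 (all other irreducibles have multiplicity 0).

Derivation: The character of a tensor product is the pointwise product (chi_3 * chi_1)(C) = chi_3(C) * chi_1(C):
  {e}: (2)*(1), (ab): (0)*(1), (ab)(cd): (2)*(1), (abc): (-1)*(1), (abcd): (0)*(1)
so (chi_3 * chi_1) takes values
  {e} -> 2, (ab) -> 0, (ab)(cd) -> 2, (abc) -> -1, (abcd) -> 0.
Now take the inner product of this character with each irreducible chi from the table, <chi_3*chi_1, chi> = (1/24) sum_C |C| (chi_3*chi_1)(C) conj(chi(C)):
  <chi_3*chi_1, chi_1> = (1/24)[1*(2)*conj(1) + 6*(0)*conj(1) + 3*(2)*conj(1) + 8*(-1)*conj(1) + 6*(0)*conj(1)]
      = (1/24)[(2) + (0) + (6) + (-8) + (0)] = 0/24 = 0
  <chi_3*chi_1, chi_2> = (1/24)[1*(2)*conj(1) + 6*(0)*conj(-1) + 3*(2)*conj(1) + 8*(-1)*conj(1) + 6*(0)*conj(-1)]
      = (1/24)[(2) + (0) + (6) + (-8) + (0)] = 0/24 = 0
  <chi_3*chi_1, chi_3> = (1/24)[1*(2)*conj(2) + 6*(0)*conj(0) + 3*(2)*conj(2) + 8*(-1)*conj(-1) + 6*(0)*conj(0)]
      = (1/24)[(4) + (0) + (12) + (8) + (0)] = 24/24 = 1
  <chi_3*chi_1, chi_4> = (1/24)[1*(2)*conj(3) + 6*(0)*conj(1) + 3*(2)*conj(-1) + 8*(-1)*conj(0) + 6*(0)*conj(-1)]
      = (1/24)[(6) + (0) + (-6) + (0) + (0)] = 0/24 = 0
  <chi_3*chi_1, chi_5> = (1/24)[1*(2)*conj(3) + 6*(0)*conj(-1) + 3*(2)*conj(-1) + 8*(-1)*conj(0) + 6*(0)*conj(1)]
      = (1/24)[(6) + (0) + (-6) + (0) + (0)] = 0/24 = 0
Hence the multiplicities are chi_3: 1. Dimension check: dim(chi_3)*dim(chi_1) = 2*1 = 2 and sum (mult * dim) = 1*2 = 2.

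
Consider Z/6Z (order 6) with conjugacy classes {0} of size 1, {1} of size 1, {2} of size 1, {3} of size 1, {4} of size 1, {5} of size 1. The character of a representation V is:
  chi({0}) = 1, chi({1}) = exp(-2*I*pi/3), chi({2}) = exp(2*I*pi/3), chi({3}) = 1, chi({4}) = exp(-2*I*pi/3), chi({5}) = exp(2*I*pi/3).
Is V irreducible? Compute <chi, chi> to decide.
Irreducible: <chi, chi> = 1.

Why: <chi, chi> = (1/|G|) sum_C |C| * |chi(C)|^2 = (1/6)[1*|1|^2 + 1*|exp(-2*I*pi/3)|^2 + 1*|exp(2*I*pi/3)|^2 + 1*|1|^2 + 1*|exp(-2*I*pi/3)|^2 + 1*|exp(2*I*pi/3)|^2]
  = (1/6)[(1) + (1) + (1) + (1) + (1) + (1)] = 6/6 = 1.
(Exp terms are combined using exp(i*s)*conj(exp(i*t)) = exp(i*(s-t)), and sums of them are collapsed using the identity that for every m > 1 the m distinct m-th roots of unity sum to 0, e.g. 1 + exp(2*I*pi/3) + exp(-2*I*pi/3) = 0.)
A character is irreducible iff <chi, chi> = 1, so this representation is irreducible.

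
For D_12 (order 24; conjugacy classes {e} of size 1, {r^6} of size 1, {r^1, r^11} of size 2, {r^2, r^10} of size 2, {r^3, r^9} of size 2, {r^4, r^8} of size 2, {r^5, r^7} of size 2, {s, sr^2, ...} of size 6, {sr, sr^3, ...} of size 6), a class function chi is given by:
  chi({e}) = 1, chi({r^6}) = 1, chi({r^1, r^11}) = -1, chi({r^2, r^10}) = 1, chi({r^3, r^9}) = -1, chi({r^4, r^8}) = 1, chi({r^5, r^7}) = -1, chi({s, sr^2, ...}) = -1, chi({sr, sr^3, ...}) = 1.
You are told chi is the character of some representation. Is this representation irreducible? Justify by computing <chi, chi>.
Irreducible: <chi, chi> = 1.

<chi, chi> = (1/|G|) sum_C |C| * |chi(C)|^2 = (1/24)[1*|1|^2 + 1*|1|^2 + 2*|-1|^2 + 2*|1|^2 + 2*|-1|^2 + 2*|1|^2 + 2*|-1|^2 + 6*|-1|^2 + 6*|1|^2]
  = (1/24)[(1) + (1) + (2) + (2) + (2) + (2) + (2) + (6) + (6)] = 24/24 = 1.
A character is irreducible iff <chi, chi> = 1, so this representation is irreducible.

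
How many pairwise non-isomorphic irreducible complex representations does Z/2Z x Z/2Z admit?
4

Explanation: The number of irreducible complex representations of a finite group equals its number of conjugacy classes. Z/2Z x Z/2Z is abelian of order 4, so every element is its own conjugacy class: 4 classes, so Z/2Z x Z/2Z (order 4) has exactly 4 irreducible complex representations.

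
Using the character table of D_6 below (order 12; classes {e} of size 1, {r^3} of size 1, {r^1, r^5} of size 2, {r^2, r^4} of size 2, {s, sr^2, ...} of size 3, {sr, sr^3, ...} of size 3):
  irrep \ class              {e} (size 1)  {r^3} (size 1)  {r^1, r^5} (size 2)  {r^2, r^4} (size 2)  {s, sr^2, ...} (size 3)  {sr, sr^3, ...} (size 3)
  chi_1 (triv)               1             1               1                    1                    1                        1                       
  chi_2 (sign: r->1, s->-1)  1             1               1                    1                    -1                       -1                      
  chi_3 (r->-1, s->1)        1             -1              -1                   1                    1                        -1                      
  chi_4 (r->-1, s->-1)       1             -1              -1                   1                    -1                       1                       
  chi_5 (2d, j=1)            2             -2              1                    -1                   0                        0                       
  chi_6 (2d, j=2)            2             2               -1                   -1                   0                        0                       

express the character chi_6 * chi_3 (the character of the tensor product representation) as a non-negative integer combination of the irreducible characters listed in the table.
chi_6 tensor chi_3 = chi_5 (all other irreducibles have multiplicity 0).

Justification: The character of a tensor product is the pointwise product (chi_6 * chi_3)(C) = chi_6(C) * chi_3(C):
  {e}: (2)*(1), {r^3}: (2)*(-1), {r^1, r^5}: (-1)*(-1), {r^2, r^4}: (-1)*(1), {s, sr^2, ...}: (0)*(1), {sr, sr^3, ...}: (0)*(-1)
so (chi_6 * chi_3) takes values
  {e} -> 2, {r^3} -> -2, {r^1, r^5} -> 1, {r^2, r^4} -> -1, {s, sr^2, ...} -> 0, {sr, sr^3, ...} -> 0.
Now take the inner product of this character with each irreducible chi from the table, <chi_6*chi_3, chi> = (1/12) sum_C |C| (chi_6*chi_3)(C) conj(chi(C)):
  <chi_6*chi_3, chi_1> = (1/12)[1*(2)*conj(1) + 1*(-2)*conj(1) + 2*(1)*conj(1) + 2*(-1)*conj(1) + 3*(0)*conj(1) + 3*(0)*conj(1)]
      = (1/12)[(2) + (-2) + (2) + (-2) + (0) + (0)] = 0/12 = 0
  <chi_6*chi_3, chi_2> = (1/12)[1*(2)*conj(1) + 1*(-2)*conj(1) + 2*(1)*conj(1) + 2*(-1)*conj(1) + 3*(0)*conj(-1) + 3*(0)*conj(-1)]
      = (1/12)[(2) + (-2) + (2) + (-2) + (0) + (0)] = 0/12 = 0
  <chi_6*chi_3, chi_3> = (1/12)[1*(2)*conj(1) + 1*(-2)*conj(-1) + 2*(1)*conj(-1) + 2*(-1)*conj(1) + 3*(0)*conj(1) + 3*(0)*conj(-1)]
      = (1/12)[(2) + (2) + (-2) + (-2) + (0) + (0)] = 0/12 = 0
  <chi_6*chi_3, chi_4> = (1/12)[1*(2)*conj(1) + 1*(-2)*conj(-1) + 2*(1)*conj(-1) + 2*(-1)*conj(1) + 3*(0)*conj(-1) + 3*(0)*conj(1)]
      = (1/12)[(2) + (2) + (-2) + (-2) + (0) + (0)] = 0/12 = 0
  <chi_6*chi_3, chi_5> = (1/12)[1*(2)*conj(2) + 1*(-2)*conj(-2) + 2*(1)*conj(1) + 2*(-1)*conj(-1) + 3*(0)*conj(0) + 3*(0)*conj(0)]
      = (1/12)[(4) + (4) + (2) + (2) + (0) + (0)] = 12/12 = 1
  <chi_6*chi_3, chi_6> = (1/12)[1*(2)*conj(2) + 1*(-2)*conj(2) + 2*(1)*conj(-1) + 2*(-1)*conj(-1) + 3*(0)*conj(0) + 3*(0)*conj(0)]
      = (1/12)[(4) + (-4) + (-2) + (2) + (0) + (0)] = 0/12 = 0
Hence the multiplicities are chi_5: 1. Dimension check: dim(chi_6)*dim(chi_3) = 2*1 = 2 and sum (mult * dim) = 1*2 = 2.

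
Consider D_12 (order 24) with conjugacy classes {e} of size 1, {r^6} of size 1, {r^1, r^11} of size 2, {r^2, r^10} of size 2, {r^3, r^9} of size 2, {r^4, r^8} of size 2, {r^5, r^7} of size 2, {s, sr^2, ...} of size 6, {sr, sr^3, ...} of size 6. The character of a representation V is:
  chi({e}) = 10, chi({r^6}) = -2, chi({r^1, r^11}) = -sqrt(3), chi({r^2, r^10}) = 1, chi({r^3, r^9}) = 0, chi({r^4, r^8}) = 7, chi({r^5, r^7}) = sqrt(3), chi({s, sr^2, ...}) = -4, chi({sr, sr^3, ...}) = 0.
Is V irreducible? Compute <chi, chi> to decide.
Not irreducible (reducible): <chi, chi> = 13 > 1.

Details: <chi, chi> = (1/|G|) sum_C |C| * |chi(C)|^2 = (1/24)[1*|10|^2 + 1*|-2|^2 + 2*|-sqrt(3)|^2 + 2*|1|^2 + 2*|0|^2 + 2*|7|^2 + 2*|sqrt(3)|^2 + 6*|-4|^2 + 6*|0|^2]
  = (1/24)[(100) + (4) + (6) + (2) + (0) + (98) + (6) + (96) + (0)] = 312/24 = 13.
A character is irreducible iff <chi, chi> = 1, so this representation is reducible.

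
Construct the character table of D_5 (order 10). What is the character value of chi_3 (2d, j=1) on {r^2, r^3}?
Conjugacy classes: {e} of size 1, {r^1, r^4} of size 2, {r^2, r^3} of size 2, {s, sr, ..., sr^4} of size 5.
Character table:
  irrep \ class              {e} (size 1)  {r^1, r^4} (size 2)  {r^2, r^3} (size 2)  {s, sr, ..., sr^4} (size 5)
  chi_1 (triv)               1             1                    1                    1                          
  chi_2 (sign: r->1, s->-1)  1             1                    1                    -1                         
  chi_3 (2d, j=1)            2             -1/2 + sqrt(5)/2     -sqrt(5)/2 - 1/2     0                          
  chi_4 (2d, j=2)            2             -sqrt(5)/2 - 1/2     -1/2 + sqrt(5)/2     0                          

Spot check: chi_3 (2d, j=1) on {r^2, r^3} = -sqrt(5)/2 - 1/2.

Derivation: D_5 has order 2*5 = 10 with 4 conjugacy classes, hence 4 irreducibles. Sum of squared dims 1 + 1 + 4 + 4 = 10 = |G|. Linear characters come from the abelianisation; the 2-dimensional irreps have character r^k -> 2*cos(2*pi*j*k/5), reflections -> 0.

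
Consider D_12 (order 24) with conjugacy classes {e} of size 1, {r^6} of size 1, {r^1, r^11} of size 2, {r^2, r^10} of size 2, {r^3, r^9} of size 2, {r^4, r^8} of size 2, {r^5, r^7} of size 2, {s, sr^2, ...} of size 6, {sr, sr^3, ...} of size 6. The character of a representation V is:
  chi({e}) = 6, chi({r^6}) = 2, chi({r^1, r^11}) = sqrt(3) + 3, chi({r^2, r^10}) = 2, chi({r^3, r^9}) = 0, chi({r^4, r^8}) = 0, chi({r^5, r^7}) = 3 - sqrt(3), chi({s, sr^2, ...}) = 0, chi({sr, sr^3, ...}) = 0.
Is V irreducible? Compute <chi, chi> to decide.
Not irreducible (reducible): <chi, chi> = 4 > 1.

Explanation: <chi, chi> = (1/|G|) sum_C |C| * |chi(C)|^2 = (1/24)[1*|6|^2 + 1*|2|^2 + 2*|sqrt(3) + 3|^2 + 2*|2|^2 + 2*|0|^2 + 2*|0|^2 + 2*|3 - sqrt(3)|^2 + 6*|0|^2 + 6*|0|^2]
  = (1/24)[(36) + (4) + (12*sqrt(3) + 24) + (8) + (0) + (0) + (24 - 12*sqrt(3)) + (0) + (0)] = 96/24 = 4.
A character is irreducible iff <chi, chi> = 1, so this representation is reducible.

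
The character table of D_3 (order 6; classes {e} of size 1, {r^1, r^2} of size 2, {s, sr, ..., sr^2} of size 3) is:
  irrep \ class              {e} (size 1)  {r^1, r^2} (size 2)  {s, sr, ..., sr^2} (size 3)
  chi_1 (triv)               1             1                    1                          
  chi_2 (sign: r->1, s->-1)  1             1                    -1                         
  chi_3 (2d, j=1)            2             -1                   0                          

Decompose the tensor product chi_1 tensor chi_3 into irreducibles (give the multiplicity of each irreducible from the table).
chi_1 tensor chi_3 = chi_3 (all other irreducibles have multiplicity 0).

Details: The character of a tensor product is the pointwise product (chi_1 * chi_3)(C) = chi_1(C) * chi_3(C):
  {e}: (1)*(2), {r^1, r^2}: (1)*(-1), {s, sr, ..., sr^2}: (1)*(0)
so (chi_1 * chi_3) takes values
  {e} -> 2, {r^1, r^2} -> -1, {s, sr, ..., sr^2} -> 0.
Now take the inner product of this character with each irreducible chi from the table, <chi_1*chi_3, chi> = (1/6) sum_C |C| (chi_1*chi_3)(C) conj(chi(C)):
  <chi_1*chi_3, chi_1> = (1/6)[1*(2)*conj(1) + 2*(-1)*conj(1) + 3*(0)*conj(1)]
      = (1/6)[(2) + (-2) + (0)] = 0/6 = 0
  <chi_1*chi_3, chi_2> = (1/6)[1*(2)*conj(1) + 2*(-1)*conj(1) + 3*(0)*conj(-1)]
      = (1/6)[(2) + (-2) + (0)] = 0/6 = 0
  <chi_1*chi_3, chi_3> = (1/6)[1*(2)*conj(2) + 2*(-1)*conj(-1) + 3*(0)*conj(0)]
      = (1/6)[(4) + (2) + (0)] = 6/6 = 1
Hence the multiplicities are chi_3: 1. Dimension check: dim(chi_1)*dim(chi_3) = 1*2 = 2 and sum (mult * dim) = 1*2 = 2.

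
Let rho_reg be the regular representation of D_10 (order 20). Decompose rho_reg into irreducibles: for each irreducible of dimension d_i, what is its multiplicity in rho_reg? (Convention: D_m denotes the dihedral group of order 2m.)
Each irreducible V_i of dimension d_i appears with multiplicity d_i, i.e. rho_reg = (direct sum over all irreducibles V_i) d_i V_i. The irreducible dimensions for D_10 are 1, 1, 1, 1, 2, 2, 2, 2: 4 irreducibles of dimension 1, each with multiplicity 1; 4 irreducibles of dimension 2, each with multiplicity 2. Total dimension 4*1*1 + 4*2*2 = 20 = |G|.

General theorem: in the regular representation of a finite group G, each irreducible appears with multiplicity equal to its dimension. Check: dim(rho_reg) = sum d_i^2 = 1 + 1 + 1 + 1 + 4 + 4 + 4 + 4 = 20 = |G|.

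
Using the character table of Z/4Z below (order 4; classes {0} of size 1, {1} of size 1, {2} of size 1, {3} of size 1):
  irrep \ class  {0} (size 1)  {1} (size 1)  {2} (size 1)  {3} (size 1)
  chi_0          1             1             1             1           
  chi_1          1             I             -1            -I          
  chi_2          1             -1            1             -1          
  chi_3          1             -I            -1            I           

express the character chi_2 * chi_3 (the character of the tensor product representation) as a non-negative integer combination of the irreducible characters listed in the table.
chi_2 tensor chi_3 = chi_1 (all other irreducibles have multiplicity 0).

Proof sketch: The character of a tensor product is the pointwise product (chi_2 * chi_3)(C) = chi_2(C) * chi_3(C):
  {0}: (1)*(1), {1}: (-1)*(-I), {2}: (1)*(-1), {3}: (-1)*(I)
so (chi_2 * chi_3) takes values
  {0} -> 1, {1} -> I, {2} -> -1, {3} -> -I.
Now take the inner product of this character with each irreducible chi from the table, <chi_2*chi_3, chi> = (1/4) sum_C |C| (chi_2*chi_3)(C) conj(chi(C)):
  <chi_2*chi_3, chi_0> = (1/4)[1*(1)*conj(1) + 1*(I)*conj(1) + 1*(-1)*conj(1) + 1*(-I)*conj(1)]
      = (1/4)[(1) + (I) + (-1) + (-I)] = 0/4 = 0
  <chi_2*chi_3, chi_1> = (1/4)[1*(1)*conj(1) + 1*(I)*conj(I) + 1*(-1)*conj(-1) + 1*(-I)*conj(-I)]
      = (1/4)[(1) + (1) + (1) + (1)] = 4/4 = 1
  <chi_2*chi_3, chi_2> = (1/4)[1*(1)*conj(1) + 1*(I)*conj(-1) + 1*(-1)*conj(1) + 1*(-I)*conj(-1)]
      = (1/4)[(1) + (-I) + (-1) + (I)] = 0/4 = 0
  <chi_2*chi_3, chi_3> = (1/4)[1*(1)*conj(1) + 1*(I)*conj(-I) + 1*(-1)*conj(-1) + 1*(-I)*conj(I)]
      = (1/4)[(1) + (-1) + (1) + (-1)] = 0/4 = 0
(Exp terms are combined using exp(i*s)*conj(exp(i*t)) = exp(i*(s-t)), and sums of them are collapsed using the identity that for every m > 1 the m distinct m-th roots of unity sum to 0, e.g. 1 + exp(2*I*pi/3) + exp(-2*I*pi/3) = 0.)
Hence the multiplicities are chi_1: 1. Dimension check: dim(chi_2)*dim(chi_3) = 1*1 = 1 and sum (mult * dim) = 1*1 = 1.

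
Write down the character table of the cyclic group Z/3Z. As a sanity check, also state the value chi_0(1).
Character table of Z/3Z (irreps indexed chi_0,...,chi_2 with chi_k(m) = zeta_3^(k*m), zeta_3 = exp(2*pi*i/3)):
  irrep \ class  {0} (size 1)  {1} (size 1)    {2} (size 1)  
  chi_0          1             1               1             
  chi_1          1             exp(2*I*pi/3)   exp(-2*I*pi/3)
  chi_2          1             exp(-2*I*pi/3)  exp(2*I*pi/3) 

Spot check: chi_0(1) = zeta_3^(0*1) = zeta_3^0 = 1.

Solution. Z/3Z is abelian, so all 3 irreducible complex representations are 1-dimensional. They are given by chi_k(m) = zeta_3^(k*m) for k = 0,...,2. Row orthogonality: sum_m chi_k(m) conj(chi_l(m)) = 3 * [k = l].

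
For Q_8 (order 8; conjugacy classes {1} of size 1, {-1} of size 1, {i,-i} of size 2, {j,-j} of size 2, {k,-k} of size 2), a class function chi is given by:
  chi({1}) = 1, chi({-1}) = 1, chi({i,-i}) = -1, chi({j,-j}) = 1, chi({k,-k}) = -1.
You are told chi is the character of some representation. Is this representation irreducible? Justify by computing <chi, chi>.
Irreducible: <chi, chi> = 1.

Explanation: <chi, chi> = (1/|G|) sum_C |C| * |chi(C)|^2 = (1/8)[1*|1|^2 + 1*|1|^2 + 2*|-1|^2 + 2*|1|^2 + 2*|-1|^2]
  = (1/8)[(1) + (1) + (2) + (2) + (2)] = 8/8 = 1.
A character is irreducible iff <chi, chi> = 1, so this representation is irreducible.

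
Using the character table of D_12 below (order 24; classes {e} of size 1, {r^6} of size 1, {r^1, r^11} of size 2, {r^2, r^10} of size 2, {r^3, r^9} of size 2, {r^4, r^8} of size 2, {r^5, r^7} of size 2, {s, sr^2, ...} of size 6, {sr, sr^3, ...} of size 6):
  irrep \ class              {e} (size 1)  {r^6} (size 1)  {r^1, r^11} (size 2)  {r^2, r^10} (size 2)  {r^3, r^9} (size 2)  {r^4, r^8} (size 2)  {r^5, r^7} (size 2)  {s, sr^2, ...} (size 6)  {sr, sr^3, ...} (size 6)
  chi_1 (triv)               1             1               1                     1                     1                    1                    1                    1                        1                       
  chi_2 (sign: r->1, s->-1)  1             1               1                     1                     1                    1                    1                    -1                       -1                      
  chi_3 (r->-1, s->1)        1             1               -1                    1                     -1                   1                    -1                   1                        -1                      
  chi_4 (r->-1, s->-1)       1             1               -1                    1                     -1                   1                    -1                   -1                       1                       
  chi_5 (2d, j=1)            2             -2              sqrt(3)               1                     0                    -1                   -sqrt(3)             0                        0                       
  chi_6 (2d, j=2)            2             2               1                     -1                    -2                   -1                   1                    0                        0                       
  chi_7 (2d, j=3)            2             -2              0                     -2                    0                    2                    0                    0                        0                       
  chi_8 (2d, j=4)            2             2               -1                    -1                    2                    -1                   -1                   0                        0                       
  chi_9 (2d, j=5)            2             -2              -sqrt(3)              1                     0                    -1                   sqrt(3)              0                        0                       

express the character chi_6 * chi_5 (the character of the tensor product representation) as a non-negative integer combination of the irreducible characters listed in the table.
chi_6 tensor chi_5 = chi_5 + chi_7 (all other irreducibles have multiplicity 0).

Details: The character of a tensor product is the pointwise product (chi_6 * chi_5)(C) = chi_6(C) * chi_5(C):
  {e}: (2)*(2), {r^6}: (2)*(-2), {r^1, r^11}: (1)*(sqrt(3)), {r^2, r^10}: (-1)*(1), {r^3, r^9}: (-2)*(0), {r^4, r^8}: (-1)*(-1), {r^5, r^7}: (1)*(-sqrt(3)), {s, sr^2, ...}: (0)*(0), {sr, sr^3, ...}: (0)*(0)
so (chi_6 * chi_5) takes values
  {e} -> 4, {r^6} -> -4, {r^1, r^11} -> sqrt(3), {r^2, r^10} -> -1, {r^3, r^9} -> 0, {r^4, r^8} -> 1, {r^5, r^7} -> -sqrt(3), {s, sr^2, ...} -> 0, {sr, sr^3, ...} -> 0.
Now take the inner product of this character with each irreducible chi from the table, <chi_6*chi_5, chi> = (1/24) sum_C |C| (chi_6*chi_5)(C) conj(chi(C)):
  <chi_6*chi_5, chi_1> = (1/24)[1*(4)*conj(1) + 1*(-4)*conj(1) + 2*(sqrt(3))*conj(1) + 2*(-1)*conj(1) + 2*(0)*conj(1) + 2*(1)*conj(1) + 2*(-sqrt(3))*conj(1) + 6*(0)*conj(1) + 6*(0)*conj(1)]
      = (1/24)[(4) + (-4) + (2*sqrt(3)) + (-2) + (0) + (2) + (-2*sqrt(3)) + (0) + (0)] = 0/24 = 0
  <chi_6*chi_5, chi_2> = (1/24)[1*(4)*conj(1) + 1*(-4)*conj(1) + 2*(sqrt(3))*conj(1) + 2*(-1)*conj(1) + 2*(0)*conj(1) + 2*(1)*conj(1) + 2*(-sqrt(3))*conj(1) + 6*(0)*conj(-1) + 6*(0)*conj(-1)]
      = (1/24)[(4) + (-4) + (2*sqrt(3)) + (-2) + (0) + (2) + (-2*sqrt(3)) + (0) + (0)] = 0/24 = 0
  <chi_6*chi_5, chi_3> = (1/24)[1*(4)*conj(1) + 1*(-4)*conj(1) + 2*(sqrt(3))*conj(-1) + 2*(-1)*conj(1) + 2*(0)*conj(-1) + 2*(1)*conj(1) + 2*(-sqrt(3))*conj(-1) + 6*(0)*conj(1) + 6*(0)*conj(-1)]
      = (1/24)[(4) + (-4) + (-2*sqrt(3)) + (-2) + (0) + (2) + (2*sqrt(3)) + (0) + (0)] = 0/24 = 0
  <chi_6*chi_5, chi_4> = (1/24)[1*(4)*conj(1) + 1*(-4)*conj(1) + 2*(sqrt(3))*conj(-1) + 2*(-1)*conj(1) + 2*(0)*conj(-1) + 2*(1)*conj(1) + 2*(-sqrt(3))*conj(-1) + 6*(0)*conj(-1) + 6*(0)*conj(1)]
      = (1/24)[(4) + (-4) + (-2*sqrt(3)) + (-2) + (0) + (2) + (2*sqrt(3)) + (0) + (0)] = 0/24 = 0
  <chi_6*chi_5, chi_5> = (1/24)[1*(4)*conj(2) + 1*(-4)*conj(-2) + 2*(sqrt(3))*conj(sqrt(3)) + 2*(-1)*conj(1) + 2*(0)*conj(0) + 2*(1)*conj(-1) + 2*(-sqrt(3))*conj(-sqrt(3)) + 6*(0)*conj(0) + 6*(0)*conj(0)]
      = (1/24)[(8) + (8) + (6) + (-2) + (0) + (-2) + (6) + (0) + (0)] = 24/24 = 1
  <chi_6*chi_5, chi_6> = (1/24)[1*(4)*conj(2) + 1*(-4)*conj(2) + 2*(sqrt(3))*conj(1) + 2*(-1)*conj(-1) + 2*(0)*conj(-2) + 2*(1)*conj(-1) + 2*(-sqrt(3))*conj(1) + 6*(0)*conj(0) + 6*(0)*conj(0)]
      = (1/24)[(8) + (-8) + (2*sqrt(3)) + (2) + (0) + (-2) + (-2*sqrt(3)) + (0) + (0)] = 0/24 = 0
  <chi_6*chi_5, chi_7> = (1/24)[1*(4)*conj(2) + 1*(-4)*conj(-2) + 2*(sqrt(3))*conj(0) + 2*(-1)*conj(-2) + 2*(0)*conj(0) + 2*(1)*conj(2) + 2*(-sqrt(3))*conj(0) + 6*(0)*conj(0) + 6*(0)*conj(0)]
      = (1/24)[(8) + (8) + (0) + (4) + (0) + (4) + (0) + (0) + (0)] = 24/24 = 1
  <chi_6*chi_5, chi_8> = (1/24)[1*(4)*conj(2) + 1*(-4)*conj(2) + 2*(sqrt(3))*conj(-1) + 2*(-1)*conj(-1) + 2*(0)*conj(2) + 2*(1)*conj(-1) + 2*(-sqrt(3))*conj(-1) + 6*(0)*conj(0) + 6*(0)*conj(0)]
      = (1/24)[(8) + (-8) + (-2*sqrt(3)) + (2) + (0) + (-2) + (2*sqrt(3)) + (0) + (0)] = 0/24 = 0
  <chi_6*chi_5, chi_9> = (1/24)[1*(4)*conj(2) + 1*(-4)*conj(-2) + 2*(sqrt(3))*conj(-sqrt(3)) + 2*(-1)*conj(1) + 2*(0)*conj(0) + 2*(1)*conj(-1) + 2*(-sqrt(3))*conj(sqrt(3)) + 6*(0)*conj(0) + 6*(0)*conj(0)]
      = (1/24)[(8) + (8) + (-6) + (-2) + (0) + (-2) + (-6) + (0) + (0)] = 0/24 = 0
Hence the multiplicities are chi_5: 1, chi_7: 1. Dimension check: dim(chi_6)*dim(chi_5) = 2*2 = 4 and sum (mult * dim) = 1*2 + 1*2 = 4.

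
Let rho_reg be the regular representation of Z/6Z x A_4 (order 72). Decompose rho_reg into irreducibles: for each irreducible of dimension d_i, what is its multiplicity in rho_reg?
Each irreducible V_i of dimension d_i appears with multiplicity d_i, i.e. rho_reg = (direct sum over all irreducibles V_i) d_i V_i. The irreducible dimensions for Z/6Z x A_4 are 1, 1, 1, 1, 1, 1, 1, 1, 1, 1, 1, 1, 1, 1, 1, 1, 1, 1, 3, 3, 3, 3, 3, 3: 18 irreducibles of dimension 1, each with multiplicity 1; 6 irreducibles of dimension 3, each with multiplicity 3. Total dimension 18*1*1 + 6*3*3 = 72 = |G|.

Derivation: General theorem: in the regular representation of a finite group G, each irreducible appears with multiplicity equal to its dimension. Check: dim(rho_reg) = sum d_i^2 = 1 + 1 + 1 + 1 + 1 + 1 + 1 + 1 + 1 + 1 + 1 + 1 + 1 + 1 + 1 + 1 + 1 + 1 + 9 + 9 + 9 + 9 + 9 + 9 = 72 = |G|.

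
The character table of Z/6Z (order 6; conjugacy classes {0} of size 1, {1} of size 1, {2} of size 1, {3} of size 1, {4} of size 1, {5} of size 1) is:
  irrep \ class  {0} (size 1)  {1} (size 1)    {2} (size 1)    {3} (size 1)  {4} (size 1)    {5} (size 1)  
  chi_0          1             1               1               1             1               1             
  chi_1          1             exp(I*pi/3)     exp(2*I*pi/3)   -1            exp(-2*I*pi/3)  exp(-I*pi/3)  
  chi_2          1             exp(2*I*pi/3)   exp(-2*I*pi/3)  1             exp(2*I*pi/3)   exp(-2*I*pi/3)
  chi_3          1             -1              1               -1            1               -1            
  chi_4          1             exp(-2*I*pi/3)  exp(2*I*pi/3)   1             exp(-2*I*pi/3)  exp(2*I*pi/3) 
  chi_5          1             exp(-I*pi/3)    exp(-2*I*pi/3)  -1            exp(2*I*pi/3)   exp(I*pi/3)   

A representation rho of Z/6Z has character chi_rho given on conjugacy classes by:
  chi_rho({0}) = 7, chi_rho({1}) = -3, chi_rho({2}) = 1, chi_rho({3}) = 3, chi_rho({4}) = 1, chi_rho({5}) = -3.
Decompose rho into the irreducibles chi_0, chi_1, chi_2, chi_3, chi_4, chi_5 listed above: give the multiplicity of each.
Multiplicities: chi_0: 1, chi_1: 0, chi_2: 2, chi_3: 2, chi_4: 2, chi_5: 0.

Explanation: Use <chi_rho, chi> = (1/|G|) sum_C |C| * chi_rho(C) * conj(chi(C)) with |G| = 6 for each irreducible chi in the table:
  <chi_rho, chi_0> = (1/6)[1*(7)*conj(1) + 1*(-3)*conj(1) + 1*(1)*conj(1) + 1*(3)*conj(1) + 1*(1)*conj(1) + 1*(-3)*conj(1)]
      = (1/6)[(7) + (-3) + (1) + (3) + (1) + (-3)] = 6/6 = 1
  <chi_rho, chi_1> = (1/6)[1*(7)*conj(1) + 1*(-3)*conj(exp(I*pi/3)) + 1*(1)*conj(exp(2*I*pi/3)) + 1*(3)*conj(-1) + 1*(1)*conj(exp(-2*I*pi/3)) + 1*(-3)*conj(exp(-I*pi/3))]
      = (1/6)[(7) + (-2 - exp(-I*pi/3) + 2*exp(I*pi/3)) + (2 + 3*exp(-2*I*pi/3) + 2*exp(2*I*pi/3)) + (-3) + (2 + 2*exp(-2*I*pi/3) + 3*exp(2*I*pi/3)) + (-2 + 2*exp(-I*pi/3) - exp(I*pi/3))] = 0/6 = 0
  <chi_rho, chi_2> = (1/6)[1*(7)*conj(1) + 1*(-3)*conj(exp(2*I*pi/3)) + 1*(1)*conj(exp(-2*I*pi/3)) + 1*(3)*conj(1) + 1*(1)*conj(exp(2*I*pi/3)) + 1*(-3)*conj(exp(-2*I*pi/3))]
      = (1/6)[(7) + (2 - exp(-2*I*pi/3) + 2*exp(2*I*pi/3)) + (2 + 2*exp(-2*I*pi/3) + 3*exp(2*I*pi/3)) + (3) + (2 + 3*exp(-2*I*pi/3) + 2*exp(2*I*pi/3)) + (2 + 2*exp(-2*I*pi/3) - exp(2*I*pi/3))] = 12/6 = 2
  <chi_rho, chi_3> = (1/6)[1*(7)*conj(1) + 1*(-3)*conj(-1) + 1*(1)*conj(1) + 1*(3)*conj(-1) + 1*(1)*conj(1) + 1*(-3)*conj(-1)]
      = (1/6)[(7) + (3) + (1) + (-3) + (1) + (3)] = 12/6 = 2
  <chi_rho, chi_4> = (1/6)[1*(7)*conj(1) + 1*(-3)*conj(exp(-2*I*pi/3)) + 1*(1)*conj(exp(2*I*pi/3)) + 1*(3)*conj(1) + 1*(1)*conj(exp(-2*I*pi/3)) + 1*(-3)*conj(exp(2*I*pi/3))]
      = (1/6)[(7) + (2 + 2*exp(-2*I*pi/3) - exp(2*I*pi/3)) + (2 + 3*exp(-2*I*pi/3) + 2*exp(2*I*pi/3)) + (3) + (2 + 2*exp(-2*I*pi/3) + 3*exp(2*I*pi/3)) + (2 - exp(-2*I*pi/3) + 2*exp(2*I*pi/3))] = 12/6 = 2
  <chi_rho, chi_5> = (1/6)[1*(7)*conj(1) + 1*(-3)*conj(exp(-I*pi/3)) + 1*(1)*conj(exp(-2*I*pi/3)) + 1*(3)*conj(-1) + 1*(1)*conj(exp(2*I*pi/3)) + 1*(-3)*conj(exp(I*pi/3))]
      = (1/6)[(7) + (-2 + 2*exp(-I*pi/3) - exp(I*pi/3)) + (2 + 2*exp(-2*I*pi/3) + 3*exp(2*I*pi/3)) + (-3) + (2 + 3*exp(-2*I*pi/3) + 2*exp(2*I*pi/3)) + (-2 - exp(-I*pi/3) + 2*exp(I*pi/3))] = 0/6 = 0
(Exp terms are combined using exp(i*s)*conj(exp(i*t)) = exp(i*(s-t)), and sums of them are collapsed using the identity that for every m > 1 the m distinct m-th roots of unity sum to 0, e.g. 1 + exp(2*I*pi/3) + exp(-2*I*pi/3) = 0.)
Dimension check: dim(rho) = sum (mult * dim) = 1*1 + 0*1 + 2*1 + 2*1 + 2*1 + 0*1 = 7 = chi_rho(e) = 7.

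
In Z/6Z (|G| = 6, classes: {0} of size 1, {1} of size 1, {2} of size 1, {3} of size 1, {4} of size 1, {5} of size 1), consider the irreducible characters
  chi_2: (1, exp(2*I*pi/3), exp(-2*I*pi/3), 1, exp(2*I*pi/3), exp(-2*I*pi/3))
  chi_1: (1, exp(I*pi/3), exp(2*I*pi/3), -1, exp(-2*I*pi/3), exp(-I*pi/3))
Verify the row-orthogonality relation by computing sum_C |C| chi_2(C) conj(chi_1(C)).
Sum = 0; so <chi_2, chi_1> = 0 (distinct irreducibles are orthogonal).

Reasoning: Compute term by term over conjugacy classes (|C| * chi_2(C) * conj(chi_1(C))):
  1*(1)*conj(1) + 1*(exp(2*I*pi/3))*conj(exp(I*pi/3)) + 1*(exp(-2*I*pi/3))*conj(exp(2*I*pi/3)) + 1*(1)*conj(-1) + 1*(exp(2*I*pi/3))*conj(exp(-2*I*pi/3)) + 1*(exp(-2*I*pi/3))*conj(exp(-I*pi/3))
  = (1) + (exp(I*pi/3)) + (exp(2*I*pi/3)) + (-1) + (exp(-2*I*pi/3)) + (exp(-I*pi/3))
  = 0.
(Exp terms are combined using exp(i*s)*conj(exp(i*t)) = exp(i*(s-t)), and sums of them are collapsed using the identity that for every m > 1 the m distinct m-th roots of unity sum to 0, e.g. 1 + exp(2*I*pi/3) + exp(-2*I*pi/3) = 0.)
Dividing by |G| = 6 gives 0/6 = 0, matching the row-orthogonality relation <chi_2, chi_1> = [chi_2 = chi_1].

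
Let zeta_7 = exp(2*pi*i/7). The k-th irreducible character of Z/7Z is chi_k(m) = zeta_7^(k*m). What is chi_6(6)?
chi_6(6) = zeta_7^36 = exp(2*I*pi/7)

Derivation: chi_6(6) = zeta_7^(6*6) = zeta_7^36. Since zeta_7^7 = 1, this equals zeta_7^1 = exp(2*pi*i*1/7) = exp(2*I*pi/7).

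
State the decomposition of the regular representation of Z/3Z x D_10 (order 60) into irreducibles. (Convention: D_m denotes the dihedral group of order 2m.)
Each irreducible V_i of dimension d_i appears with multiplicity d_i, i.e. rho_reg = (direct sum over all irreducibles V_i) d_i V_i. The irreducible dimensions for Z/3Z x D_10 are 1, 1, 1, 1, 1, 1, 1, 1, 1, 1, 1, 1, 2, 2, 2, 2, 2, 2, 2, 2, 2, 2, 2, 2: 12 irreducibles of dimension 1, each with multiplicity 1; 12 irreducibles of dimension 2, each with multiplicity 2. Total dimension 12*1*1 + 12*2*2 = 60 = |G|.

Explanation: General theorem: in the regular representation of a finite group G, each irreducible appears with multiplicity equal to its dimension. Check: dim(rho_reg) = sum d_i^2 = 1 + 1 + 1 + 1 + 1 + 1 + 1 + 1 + 1 + 1 + 1 + 1 + 4 + 4 + 4 + 4 + 4 + 4 + 4 + 4 + 4 + 4 + 4 + 4 = 60 = |G|.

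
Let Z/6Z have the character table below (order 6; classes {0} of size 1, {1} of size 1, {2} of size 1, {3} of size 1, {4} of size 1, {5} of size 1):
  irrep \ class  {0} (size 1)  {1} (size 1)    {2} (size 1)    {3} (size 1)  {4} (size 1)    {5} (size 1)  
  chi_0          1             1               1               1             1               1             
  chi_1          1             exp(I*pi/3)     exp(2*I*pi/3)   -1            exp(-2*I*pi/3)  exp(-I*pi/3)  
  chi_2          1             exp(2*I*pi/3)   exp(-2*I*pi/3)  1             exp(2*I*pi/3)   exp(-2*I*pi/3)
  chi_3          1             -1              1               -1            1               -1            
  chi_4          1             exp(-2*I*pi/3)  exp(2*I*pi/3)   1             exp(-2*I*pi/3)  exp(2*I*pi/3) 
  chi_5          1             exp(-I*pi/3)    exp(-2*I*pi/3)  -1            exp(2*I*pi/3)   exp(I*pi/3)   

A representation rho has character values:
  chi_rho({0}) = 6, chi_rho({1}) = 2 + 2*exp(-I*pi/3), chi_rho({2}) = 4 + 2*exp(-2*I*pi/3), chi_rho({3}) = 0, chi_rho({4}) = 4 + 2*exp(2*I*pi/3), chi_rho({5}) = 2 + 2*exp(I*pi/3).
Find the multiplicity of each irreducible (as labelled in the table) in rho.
Multiplicities: chi_0: 3, chi_1: 0, chi_2: 0, chi_3: 1, chi_4: 0, chi_5: 2.

Derivation: Use <chi_rho, chi> = (1/|G|) sum_C |C| * chi_rho(C) * conj(chi(C)) with |G| = 6 for each irreducible chi in the table:
  <chi_rho, chi_0> = (1/6)[1*(6)*conj(1) + 1*(2 + 2*exp(-I*pi/3))*conj(1) + 1*(4 + 2*exp(-2*I*pi/3))*conj(1) + 1*(0)*conj(1) + 1*(4 + 2*exp(2*I*pi/3))*conj(1) + 1*(2 + 2*exp(I*pi/3))*conj(1)]
      = (1/6)[(6) + (2 + 2*exp(-I*pi/3)) + (4 + 2*exp(-2*I*pi/3)) + (0) + (4 + 2*exp(2*I*pi/3)) + (2 + 2*exp(I*pi/3))] = 18/6 = 3
  <chi_rho, chi_1> = (1/6)[1*(6)*conj(1) + 1*(2 + 2*exp(-I*pi/3))*conj(exp(I*pi/3)) + 1*(4 + 2*exp(-2*I*pi/3))*conj(exp(2*I*pi/3)) + 1*(0)*conj(-1) + 1*(4 + 2*exp(2*I*pi/3))*conj(exp(-2*I*pi/3)) + 1*(2 + 2*exp(I*pi/3))*conj(exp(-I*pi/3))]
      = (1/6)[(6) + (2*exp(-2*I*pi/3) + 2*exp(-I*pi/3)) + (4*exp(-2*I*pi/3) + 2*exp(2*I*pi/3)) + (0) + (2*exp(-2*I*pi/3) + 4*exp(2*I*pi/3)) + (2*exp(2*I*pi/3) + 2*exp(I*pi/3))] = 0/6 = 0
  <chi_rho, chi_2> = (1/6)[1*(6)*conj(1) + 1*(2 + 2*exp(-I*pi/3))*conj(exp(2*I*pi/3)) + 1*(4 + 2*exp(-2*I*pi/3))*conj(exp(-2*I*pi/3)) + 1*(0)*conj(1) + 1*(4 + 2*exp(2*I*pi/3))*conj(exp(2*I*pi/3)) + 1*(2 + 2*exp(I*pi/3))*conj(exp(-2*I*pi/3))]
      = (1/6)[(6) + (-2 + 2*exp(-2*I*pi/3)) + (2 + 4*exp(2*I*pi/3)) + (0) + (2 + 4*exp(-2*I*pi/3)) + (-2 + 2*exp(2*I*pi/3))] = 0/6 = 0
  <chi_rho, chi_3> = (1/6)[1*(6)*conj(1) + 1*(2 + 2*exp(-I*pi/3))*conj(-1) + 1*(4 + 2*exp(-2*I*pi/3))*conj(1) + 1*(0)*conj(-1) + 1*(4 + 2*exp(2*I*pi/3))*conj(1) + 1*(2 + 2*exp(I*pi/3))*conj(-1)]
      = (1/6)[(6) + (-2 - 2*exp(-I*pi/3)) + (4 + 2*exp(-2*I*pi/3)) + (0) + (4 + 2*exp(2*I*pi/3)) + (-2 - 2*exp(I*pi/3))] = 6/6 = 1
  <chi_rho, chi_4> = (1/6)[1*(6)*conj(1) + 1*(2 + 2*exp(-I*pi/3))*conj(exp(-2*I*pi/3)) + 1*(4 + 2*exp(-2*I*pi/3))*conj(exp(2*I*pi/3)) + 1*(0)*conj(1) + 1*(4 + 2*exp(2*I*pi/3))*conj(exp(-2*I*pi/3)) + 1*(2 + 2*exp(I*pi/3))*conj(exp(2*I*pi/3))]
      = (1/6)[(6) + (2*exp(2*I*pi/3) + 2*exp(I*pi/3)) + (4*exp(-2*I*pi/3) + 2*exp(2*I*pi/3)) + (0) + (2*exp(-2*I*pi/3) + 4*exp(2*I*pi/3)) + (2*exp(-2*I*pi/3) + 2*exp(-I*pi/3))] = 0/6 = 0
  <chi_rho, chi_5> = (1/6)[1*(6)*conj(1) + 1*(2 + 2*exp(-I*pi/3))*conj(exp(-I*pi/3)) + 1*(4 + 2*exp(-2*I*pi/3))*conj(exp(-2*I*pi/3)) + 1*(0)*conj(-1) + 1*(4 + 2*exp(2*I*pi/3))*conj(exp(2*I*pi/3)) + 1*(2 + 2*exp(I*pi/3))*conj(exp(I*pi/3))]
      = (1/6)[(6) + (2 + 2*exp(I*pi/3)) + (2 + 4*exp(2*I*pi/3)) + (0) + (2 + 4*exp(-2*I*pi/3)) + (2 + 2*exp(-I*pi/3))] = 12/6 = 2
(Exp terms are combined using exp(i*s)*conj(exp(i*t)) = exp(i*(s-t)), and sums of them are collapsed using the identity that for every m > 1 the m distinct m-th roots of unity sum to 0, e.g. 1 + exp(2*I*pi/3) + exp(-2*I*pi/3) = 0.)
Dimension check: dim(rho) = sum (mult * dim) = 3*1 + 0*1 + 0*1 + 1*1 + 0*1 + 2*1 = 6 = chi_rho(e) = 6.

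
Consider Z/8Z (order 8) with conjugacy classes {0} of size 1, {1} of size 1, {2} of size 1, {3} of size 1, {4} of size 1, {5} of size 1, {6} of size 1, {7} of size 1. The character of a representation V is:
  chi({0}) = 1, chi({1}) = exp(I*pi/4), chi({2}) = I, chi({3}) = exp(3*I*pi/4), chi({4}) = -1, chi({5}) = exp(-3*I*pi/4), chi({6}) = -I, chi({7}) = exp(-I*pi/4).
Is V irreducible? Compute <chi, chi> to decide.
Irreducible: <chi, chi> = 1.

Justification: <chi, chi> = (1/|G|) sum_C |C| * |chi(C)|^2 = (1/8)[1*|1|^2 + 1*|exp(I*pi/4)|^2 + 1*|I|^2 + 1*|exp(3*I*pi/4)|^2 + 1*|-1|^2 + 1*|exp(-3*I*pi/4)|^2 + 1*|-I|^2 + 1*|exp(-I*pi/4)|^2]
  = (1/8)[(1) + (1) + (1) + (1) + (1) + (1) + (1) + (1)] = 8/8 = 1.
(Exp terms are combined using exp(i*s)*conj(exp(i*t)) = exp(i*(s-t)), and sums of them are collapsed using the identity that for every m > 1 the m distinct m-th roots of unity sum to 0, e.g. 1 + exp(2*I*pi/3) + exp(-2*I*pi/3) = 0.)
A character is irreducible iff <chi, chi> = 1, so this representation is irreducible.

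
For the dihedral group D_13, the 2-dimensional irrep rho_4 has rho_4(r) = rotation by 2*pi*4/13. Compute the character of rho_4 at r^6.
chi_{rho_4}(r^6) = 2*cos(2*pi*4*6/13) = 2*cos(4*pi/13)

Solution. rho_4(r^6) is rotation by angle 2*pi*4*6/13, whose trace is 2*cos(2*pi*4*6/13) = 2*cos(4*pi/13).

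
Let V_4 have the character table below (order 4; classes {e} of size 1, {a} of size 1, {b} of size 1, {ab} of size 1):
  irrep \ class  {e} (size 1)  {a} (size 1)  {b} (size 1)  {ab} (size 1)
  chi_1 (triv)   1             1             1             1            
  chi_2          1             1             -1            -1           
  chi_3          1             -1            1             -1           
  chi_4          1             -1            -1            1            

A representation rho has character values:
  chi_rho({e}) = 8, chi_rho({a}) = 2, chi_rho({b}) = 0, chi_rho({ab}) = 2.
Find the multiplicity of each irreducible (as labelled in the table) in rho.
Multiplicities: chi_1: 3, chi_2: 2, chi_3: 1, chi_4: 2.

Argument: Use <chi_rho, chi> = (1/|G|) sum_C |C| * chi_rho(C) * conj(chi(C)) with |G| = 4 for each irreducible chi in the table:
  <chi_rho, chi_1> = (1/4)[1*(8)*conj(1) + 1*(2)*conj(1) + 1*(0)*conj(1) + 1*(2)*conj(1)]
      = (1/4)[(8) + (2) + (0) + (2)] = 12/4 = 3
  <chi_rho, chi_2> = (1/4)[1*(8)*conj(1) + 1*(2)*conj(1) + 1*(0)*conj(-1) + 1*(2)*conj(-1)]
      = (1/4)[(8) + (2) + (0) + (-2)] = 8/4 = 2
  <chi_rho, chi_3> = (1/4)[1*(8)*conj(1) + 1*(2)*conj(-1) + 1*(0)*conj(1) + 1*(2)*conj(-1)]
      = (1/4)[(8) + (-2) + (0) + (-2)] = 4/4 = 1
  <chi_rho, chi_4> = (1/4)[1*(8)*conj(1) + 1*(2)*conj(-1) + 1*(0)*conj(-1) + 1*(2)*conj(1)]
      = (1/4)[(8) + (-2) + (0) + (2)] = 8/4 = 2
Dimension check: dim(rho) = sum (mult * dim) = 3*1 + 2*1 + 1*1 + 2*1 = 8 = chi_rho(e) = 8.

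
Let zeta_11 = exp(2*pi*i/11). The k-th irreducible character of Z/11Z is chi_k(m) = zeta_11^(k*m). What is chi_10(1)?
chi_10(1) = zeta_11^10 = exp(-2*I*pi/11)

Why: chi_10(1) = zeta_11^(10*1) = zeta_11^10. Since zeta_11^11 = 1, this equals zeta_11^10 = exp(2*pi*i*10/11) = exp(-2*I*pi/11).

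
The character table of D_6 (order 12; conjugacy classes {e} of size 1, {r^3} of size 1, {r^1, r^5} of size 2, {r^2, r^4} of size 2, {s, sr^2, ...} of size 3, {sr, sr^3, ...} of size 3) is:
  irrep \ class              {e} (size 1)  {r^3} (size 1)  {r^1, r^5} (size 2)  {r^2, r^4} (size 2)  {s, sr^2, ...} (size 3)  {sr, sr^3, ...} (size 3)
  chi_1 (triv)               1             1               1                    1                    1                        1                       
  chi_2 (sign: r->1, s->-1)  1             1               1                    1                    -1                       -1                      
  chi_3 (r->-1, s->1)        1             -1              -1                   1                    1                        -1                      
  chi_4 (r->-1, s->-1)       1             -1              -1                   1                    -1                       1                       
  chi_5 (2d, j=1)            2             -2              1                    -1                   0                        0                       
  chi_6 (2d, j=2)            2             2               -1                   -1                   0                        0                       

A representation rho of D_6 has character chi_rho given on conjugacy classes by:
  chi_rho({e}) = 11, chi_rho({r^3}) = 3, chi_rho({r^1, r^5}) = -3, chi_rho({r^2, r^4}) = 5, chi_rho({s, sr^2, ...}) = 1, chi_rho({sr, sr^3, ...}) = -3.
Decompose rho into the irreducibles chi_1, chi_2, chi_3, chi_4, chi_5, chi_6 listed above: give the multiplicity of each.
Multiplicities: chi_1: 1, chi_2: 2, chi_3: 3, chi_4: 1, chi_5: 0, chi_6: 2.

Details: Use <chi_rho, chi> = (1/|G|) sum_C |C| * chi_rho(C) * conj(chi(C)) with |G| = 12 for each irreducible chi in the table:
  <chi_rho, chi_1> = (1/12)[1*(11)*conj(1) + 1*(3)*conj(1) + 2*(-3)*conj(1) + 2*(5)*conj(1) + 3*(1)*conj(1) + 3*(-3)*conj(1)]
      = (1/12)[(11) + (3) + (-6) + (10) + (3) + (-9)] = 12/12 = 1
  <chi_rho, chi_2> = (1/12)[1*(11)*conj(1) + 1*(3)*conj(1) + 2*(-3)*conj(1) + 2*(5)*conj(1) + 3*(1)*conj(-1) + 3*(-3)*conj(-1)]
      = (1/12)[(11) + (3) + (-6) + (10) + (-3) + (9)] = 24/12 = 2
  <chi_rho, chi_3> = (1/12)[1*(11)*conj(1) + 1*(3)*conj(-1) + 2*(-3)*conj(-1) + 2*(5)*conj(1) + 3*(1)*conj(1) + 3*(-3)*conj(-1)]
      = (1/12)[(11) + (-3) + (6) + (10) + (3) + (9)] = 36/12 = 3
  <chi_rho, chi_4> = (1/12)[1*(11)*conj(1) + 1*(3)*conj(-1) + 2*(-3)*conj(-1) + 2*(5)*conj(1) + 3*(1)*conj(-1) + 3*(-3)*conj(1)]
      = (1/12)[(11) + (-3) + (6) + (10) + (-3) + (-9)] = 12/12 = 1
  <chi_rho, chi_5> = (1/12)[1*(11)*conj(2) + 1*(3)*conj(-2) + 2*(-3)*conj(1) + 2*(5)*conj(-1) + 3*(1)*conj(0) + 3*(-3)*conj(0)]
      = (1/12)[(22) + (-6) + (-6) + (-10) + (0) + (0)] = 0/12 = 0
  <chi_rho, chi_6> = (1/12)[1*(11)*conj(2) + 1*(3)*conj(2) + 2*(-3)*conj(-1) + 2*(5)*conj(-1) + 3*(1)*conj(0) + 3*(-3)*conj(0)]
      = (1/12)[(22) + (6) + (6) + (-10) + (0) + (0)] = 24/12 = 2
Dimension check: dim(rho) = sum (mult * dim) = 1*1 + 2*1 + 3*1 + 1*1 + 0*2 + 2*2 = 11 = chi_rho(e) = 11.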